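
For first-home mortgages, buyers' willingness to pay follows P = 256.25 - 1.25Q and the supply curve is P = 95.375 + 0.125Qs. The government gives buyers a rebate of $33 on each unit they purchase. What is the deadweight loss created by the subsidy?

Pre-subsidy: 256.25 - 1.25Q = 95.375 + 0.125Q gives Q* = 117 and P* = 110.
With the rebate, buyers effectively pay Pb = Ps − 33, where Ps is the price sellers receive.
On the curves, Pb = 256.25 - 1.25Q and Ps = 95.375 + 0.125Q; the wedge Ps − Pb = 33 gives 95.375 + 0.125Q − (256.25 - 1.25Q) = 33, so Q' = 141.
Then Pb = 256.25 − 1.25·141 = 80 and Ps = 95.375 + 0.125·141 = 113.
The subsidy expands output by 141 − 117 = 24 past the efficient level; on those units the gap between marginal cost and willingness to pay runs from 0 up to 33.
DWL = ½ × 33 × 24 = 396.

Deadweight loss = $396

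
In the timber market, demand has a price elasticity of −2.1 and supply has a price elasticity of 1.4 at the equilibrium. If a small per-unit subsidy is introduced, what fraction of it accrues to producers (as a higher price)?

For a small subsidy around the equilibrium, the benefit split depends on the relative slopes, which at a point are proportional to the elasticities.
Buyer share = εs/(εs + |εd|) = 1.4/(1.4 + 2.1) = 0.4; seller share = |εd|/(εs + |εd|) = 0.6.
So producers capture 0.6 of the subsidy.

Producer share = 0.6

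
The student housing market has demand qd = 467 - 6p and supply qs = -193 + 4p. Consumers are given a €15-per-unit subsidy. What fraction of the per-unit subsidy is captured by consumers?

Pre-subsidy: 467 - 6p = -193 + 4p gives p* = 66, q* = 71.
With the rebate, buyers effectively pay pb = ps − 15, where ps is the price sellers receive.
Demand in terms of ps becomes qd = 467 − 6(ps − 15) = 557 - 6ps. Setting this equal to supply: 557 - 6ps = -193 + 4ps, so ps = 75.
Buyers pay pb = 75 − 15 = 60; q' = -193 + 4·75 = 107.
Buyers' price falls by p* − pb = 66 − 60 = 6; sellers' price rises by ps − p* = 75 − 66 = 9.
So consumers capture 6/15 = 0.4 of each unit of subsidy.

Consumer share = 0.4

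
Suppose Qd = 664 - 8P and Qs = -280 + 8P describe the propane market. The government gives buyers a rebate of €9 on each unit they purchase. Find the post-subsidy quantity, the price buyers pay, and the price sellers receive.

Pre-subsidy: 664 - 8P = -280 + 8P gives P* = 59, Q* = 192.
With the rebate, buyers effectively pay Pb = Ps − 9, where Ps is the price sellers receive.
Demand in terms of Ps becomes Qd = 664 − 8(Ps − 9) = 736 - 8Ps. Setting this equal to supply: 736 - 8Ps = -280 + 8Ps, so Ps = 63.5.
Buyers pay Pb = 63.5 − 9 = 54.5; Q' = -280 + 8·63.5 = 228.

Q' = 228; buyers pay €54.5; sellers receive €63.5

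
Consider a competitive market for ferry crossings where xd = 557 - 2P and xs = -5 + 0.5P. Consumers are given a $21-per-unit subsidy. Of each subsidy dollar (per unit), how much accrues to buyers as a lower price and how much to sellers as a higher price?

Pre-subsidy: 557 - 2P = -5 + 0.5P gives P* = 224.8, x* = 107.4.
With the rebate, buyers effectively pay Pb = Ps − 21, where Ps is the price sellers receive.
Demand in terms of Ps becomes xd = 557 − 2(Ps − 21) = 599 - 2Ps. Setting this equal to supply: 599 - 2Ps = -5 + 0.5Ps, so Ps = 241.6.
Buyers pay Pb = 241.6 − 21 = 220.6; x' = -5 + 0.5·241.6 = 115.8.
Buyers' price falls by P* − Pb = 224.8 − 220.6 = 4.2; sellers' price rises by Ps − P* = 241.6 − 224.8 = 16.8.

Buyers gain $4.2 per unit; sellers gain $16.8 per unit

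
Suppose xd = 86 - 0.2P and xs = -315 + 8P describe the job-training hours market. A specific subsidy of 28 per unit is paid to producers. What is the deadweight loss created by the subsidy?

Deadweight loss = 3136/41

Pre-subsidy: 86 - 0.2P = -315 + 8P gives P* = 2005/41, x* = 3125/41.
With the subsidy, sellers receive Ps = Pb + 28 for each unit, where Pb is the price buyers pay.
Supply in terms of Pb becomes xs = -315 + 8(Pb + 28) = -91 + 8Pb. Setting this equal to demand: 86 - 0.2Pb = -91 + 8Pb, so Pb = 885/41.
Sellers receive Ps = 885/41 + 28 = 2033/41; x' = 86 − 0.2·(885/41) = 3349/41.
The subsidy expands output by 3349/41 − 3125/41 = 224/41 past the efficient level; on those units the gap between marginal cost and willingness to pay runs from 0 up to 28.
DWL = ½ × 28 × 224/41 = 3136/41.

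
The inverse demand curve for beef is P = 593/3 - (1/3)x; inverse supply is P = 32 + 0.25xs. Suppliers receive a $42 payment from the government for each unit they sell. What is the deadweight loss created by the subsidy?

Pre-subsidy: 593/3 - (1/3)x = 32 + 0.25x gives x* = 284 and P* = 103.
With the subsidy, sellers receive Ps = Pb + 42 for each unit, where Pb is the price buyers pay.
On the curves, Pb = 593/3 - (1/3)x and Ps = 32 + 0.25x; the wedge Ps − Pb = 42 gives 32 + 0.25x − (593/3 - (1/3)x) = 42, so x' = 356.
Then Pb = 593/3 − (1/3)·356 = 79 and Ps = 32 + 0.25·356 = 121.
The subsidy expands output by 356 − 284 = 72 past the efficient level; on those units the gap between marginal cost and willingness to pay runs from 0 up to 42.
DWL = ½ × 42 × 72 = 1512.

Deadweight loss = $1512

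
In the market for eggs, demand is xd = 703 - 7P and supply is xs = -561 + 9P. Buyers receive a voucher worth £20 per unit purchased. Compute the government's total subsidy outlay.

Pre-subsidy: 703 - 7P = -561 + 9P gives P* = 79, x* = 150.
With the rebate, buyers effectively pay Pb = Ps − 20, where Ps is the price sellers receive.
Demand in terms of Ps becomes xd = 703 − 7(Ps − 20) = 843 - 7Ps. Setting this equal to supply: 843 - 7Ps = -561 + 9Ps, so Ps = 87.75.
Buyers pay Pb = 87.75 − 20 = 67.75; x' = -561 + 9·87.75 = 228.75.
Government outlay = subsidy × quantity = 20 × 228.75 = 4575.

Government cost = £4575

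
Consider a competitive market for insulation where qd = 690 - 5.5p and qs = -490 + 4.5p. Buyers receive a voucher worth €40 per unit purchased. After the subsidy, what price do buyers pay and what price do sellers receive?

Pre-subsidy: 690 - 5.5p = -490 + 4.5p gives p* = 118, q* = 41.
With the rebate, buyers effectively pay pb = ps − 40, where ps is the price sellers receive.
Demand in terms of ps becomes qd = 690 − 5.5(ps − 40) = 910 - 5.5ps. Setting this equal to supply: 910 - 5.5ps = -490 + 4.5ps, so ps = 140.
Buyers pay pb = 140 − 40 = 100; q' = -490 + 4.5·140 = 140.

Buyers pay €100; sellers receive €140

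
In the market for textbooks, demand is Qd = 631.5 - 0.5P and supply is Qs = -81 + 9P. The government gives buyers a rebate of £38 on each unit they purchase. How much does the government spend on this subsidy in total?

Pre-subsidy: 631.5 - 0.5P = -81 + 9P gives P* = 75, Q* = 594.
With the rebate, buyers effectively pay Pb = Ps − 38, where Ps is the price sellers receive.
Demand in terms of Ps becomes Qd = 631.5 − 0.5(Ps − 38) = 650.5 - 0.5Ps. Setting this equal to supply: 650.5 - 0.5Ps = -81 + 9Ps, so Ps = 77.
Buyers pay Pb = 77 − 38 = 39; Q' = -81 + 9·77 = 612.
Government outlay = subsidy × quantity = 38 × 612 = 23256.

Government cost = £23256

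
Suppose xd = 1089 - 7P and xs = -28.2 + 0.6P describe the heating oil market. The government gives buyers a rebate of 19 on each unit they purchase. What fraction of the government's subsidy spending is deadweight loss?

DWL / government spending = 7/94

Pre-subsidy: 1089 - 7P = -28.2 + 0.6P gives P* = 147, x* = 60.
With the rebate, buyers effectively pay Pb = Ps − 19, where Ps is the price sellers receive.
Demand in terms of Ps becomes xd = 1089 − 7(Ps − 19) = 1222 - 7Ps. Setting this equal to supply: 1222 - 7Ps = -28.2 + 0.6Ps, so Ps = 164.5.
Buyers pay Pb = 164.5 − 19 = 145.5; x' = -28.2 + 0.6·164.5 = 70.5.
ΔCS = ½(60 + 70.5)(147 − 145.5) = 97.875; ΔPS = ½(60 + 70.5)(164.5 − 147) = 1141.875.
Government spending = 19 × 70.5 = 1339.5.
DWL = ½ × 19 × (70.5 − 60) = 99.75; fraction = 99.75 / 1339.5 = 7/94.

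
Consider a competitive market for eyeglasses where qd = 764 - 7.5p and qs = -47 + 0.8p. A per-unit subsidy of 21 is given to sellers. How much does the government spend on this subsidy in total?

Government cost = 80787/83

Pre-subsidy: 764 - 7.5p = -47 + 0.8p gives p* = 8110/83, q* = 2587/83.
With the subsidy, sellers receive ps = pb + 21 for each unit, where pb is the price buyers pay.
Supply in terms of pb becomes qs = -47 + 0.8(pb + 21) = -30.2 + 0.8pb. Setting this equal to demand: 764 - 7.5pb = -30.2 + 0.8pb, so pb = 7942/83.
Sellers receive ps = 7942/83 + 21 = 9685/83; q' = 764 − 7.5·(7942/83) = 3847/83.
Government outlay = subsidy × quantity = 21 × 3847/83 = 80787/83.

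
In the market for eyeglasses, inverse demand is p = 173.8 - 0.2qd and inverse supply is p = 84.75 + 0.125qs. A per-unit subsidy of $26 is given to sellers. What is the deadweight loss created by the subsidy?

Pre-subsidy: 173.8 - 0.2q = 84.75 + 0.125q gives q* = 274 and p* = 119.
With the subsidy, sellers receive ps = pb + 26 for each unit, where pb is the price buyers pay.
On the curves, pb = 173.8 - 0.2q and ps = 84.75 + 0.125q; the wedge ps − pb = 26 gives 84.75 + 0.125q − (173.8 - 0.2q) = 26, so q' = 354.
Then pb = 173.8 − 0.2·354 = 103 and ps = 84.75 + 0.125·354 = 129.
The subsidy expands output by 354 − 274 = 80 past the efficient level; on those units the gap between marginal cost and willingness to pay runs from 0 up to 26.
DWL = ½ × 26 × 80 = 1040.

Deadweight loss = $1040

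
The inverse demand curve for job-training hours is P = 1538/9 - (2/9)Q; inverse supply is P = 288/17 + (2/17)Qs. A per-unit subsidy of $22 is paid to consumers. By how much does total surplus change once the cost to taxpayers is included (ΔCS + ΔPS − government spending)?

Net change in total surplus = -18513/26

Pre-subsidy: 1538/9 - (2/9)Q = 288/17 + (2/17)Q gives Q* = 11777/26 and P* = 913/13.
With the rebate, buyers effectively pay Pb = Ps − 22, where Ps is the price sellers receive.
On the curves, Pb = 1538/9 - (2/9)Q and Ps = 288/17 + (2/17)Q; the wedge Ps − Pb = 22 gives 288/17 + (2/17)Q − (1538/9 - (2/9)Q) = 22, so Q' = 6730/13.
Then Pb = 1538/9 − (2/9)·(6730/13) = 726/13 and Ps = 288/17 + (2/17)·(6730/13) = 1012/13.
ΔCS = ½(11777/26 + 6730/13)(913/13 − 726/13) = 4719319/676; ΔPS = ½(11777/26 + 6730/13)(1012/13 − 913/13) = 2498463/676.
Government spending = 22 × 6730/13 = 148060/13.
Net change = 4719319/676 + 2498463/676 − 148060/13 = -18513/26. The loss equals the DWL triangle ½·22·1683/26.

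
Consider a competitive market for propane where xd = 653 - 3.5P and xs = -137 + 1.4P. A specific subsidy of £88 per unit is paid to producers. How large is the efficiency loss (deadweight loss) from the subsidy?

Pre-subsidy: 653 - 3.5P = -137 + 1.4P gives P* = 7900/49, x* = 621/7.
With the subsidy, sellers receive Ps = Pb + 88 for each unit, where Pb is the price buyers pay.
Supply in terms of Pb becomes xs = -137 + 1.4(Pb + 88) = -13.8 + 1.4Pb. Setting this equal to demand: 653 - 3.5Pb = -13.8 + 1.4Pb, so Pb = 6668/49.
Sellers receive Ps = 6668/49 + 88 = 10980/49; x' = 653 − 3.5·(6668/49) = 1237/7.
The subsidy expands output by 1237/7 − 621/7 = 88 past the efficient level; on those units the gap between marginal cost and willingness to pay runs from 0 up to 88.
DWL = ½ × 88 × 88 = 3872.

Deadweight loss = £3872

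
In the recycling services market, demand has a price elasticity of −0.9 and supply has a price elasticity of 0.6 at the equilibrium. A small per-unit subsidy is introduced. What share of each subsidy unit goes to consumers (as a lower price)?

For a small subsidy around the equilibrium, the benefit split depends on the relative slopes, which at a point are proportional to the elasticities.
Buyer share = εs/(εs + |εd|) = 0.6/(0.6 + 0.9) = 0.4; seller share = |εd|/(εs + |εd|) = 0.6.

Consumer share = 0.4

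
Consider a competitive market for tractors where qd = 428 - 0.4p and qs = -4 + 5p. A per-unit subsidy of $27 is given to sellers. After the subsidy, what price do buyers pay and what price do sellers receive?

Pre-subsidy: 428 - 0.4p = -4 + 5p gives p* = 80, q* = 396.
With the subsidy, sellers receive ps = pb + 27 for each unit, where pb is the price buyers pay.
Supply in terms of pb becomes qs = -4 + 5(pb + 27) = 131 + 5pb. Setting this equal to demand: 428 - 0.4pb = 131 + 5pb, so pb = 55.
Sellers receive ps = 55 + 27 = 82; q' = 428 − 0.4·55 = 406.

Buyers pay $55; sellers receive $82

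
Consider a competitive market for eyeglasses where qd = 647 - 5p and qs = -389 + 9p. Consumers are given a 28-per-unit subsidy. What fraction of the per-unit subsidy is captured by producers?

Pre-subsidy: 647 - 5p = -389 + 9p gives p* = 74, q* = 277.
With the rebate, buyers effectively pay pb = ps − 28, where ps is the price sellers receive.
Demand in terms of ps becomes qd = 647 − 5(ps − 28) = 787 - 5ps. Setting this equal to supply: 787 - 5ps = -389 + 9ps, so ps = 84.
Buyers pay pb = 84 − 28 = 56; q' = -389 + 9·84 = 367.
Buyers' price falls by p* − pb = 74 − 56 = 18; sellers' price rises by ps − p* = 84 − 74 = 10.
So producers capture 10/28 = 5/14 of each unit of subsidy.

Producer share = 5/14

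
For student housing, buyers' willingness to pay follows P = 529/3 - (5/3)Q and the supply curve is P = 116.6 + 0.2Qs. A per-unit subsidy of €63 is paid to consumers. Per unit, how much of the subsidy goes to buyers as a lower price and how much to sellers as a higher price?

Pre-subsidy: 529/3 - (5/3)Q = 116.6 + 0.2Q gives Q* = 32 and P* = 123.
With the rebate, buyers effectively pay Pb = Ps − 63, where Ps is the price sellers receive.
On the curves, Pb = 529/3 - (5/3)Q and Ps = 116.6 + 0.2Q; the wedge Ps − Pb = 63 gives 116.6 + 0.2Q − (529/3 - (5/3)Q) = 63, so Q' = 65.75.
Then Pb = 529/3 − (5/3)·65.75 = 66.75 and Ps = 116.6 + 0.2·65.75 = 129.75.
Buyers' price falls by P* − Pb = 123 − 66.75 = 56.25; sellers' price rises by Ps − P* = 129.75 − 123 = 6.75.

Buyers gain €56.25 per unit; sellers gain €6.75 per unit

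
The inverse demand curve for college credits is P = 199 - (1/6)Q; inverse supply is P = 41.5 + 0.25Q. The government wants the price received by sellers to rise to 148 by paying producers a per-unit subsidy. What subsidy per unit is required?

Required subsidy s = 20 per unit

At a seller price of 148, quantity supplied is -166 + 4·148 = 426.
Buyers absorb 426 only when they pay Pb = 199 − (1/6)·426 = 128.
s = Ps − Pb = 148 − 128 = 20.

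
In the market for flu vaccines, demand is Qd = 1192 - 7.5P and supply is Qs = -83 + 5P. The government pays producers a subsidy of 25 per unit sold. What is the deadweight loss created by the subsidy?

Pre-subsidy: 1192 - 7.5P = -83 + 5P gives P* = 102, Q* = 427.
With the subsidy, sellers receive Ps = Pb + 25 for each unit, where Pb is the price buyers pay.
Supply in terms of Pb becomes Qs = -83 + 5(Pb + 25) = 42 + 5Pb. Setting this equal to demand: 1192 - 7.5Pb = 42 + 5Pb, so Pb = 92.
Sellers receive Ps = 92 + 25 = 117; Q' = 1192 − 7.5·92 = 502.
The subsidy expands output by 502 − 427 = 75 past the efficient level; on those units the gap between marginal cost and willingness to pay runs from 0 up to 25.
DWL = ½ × 25 × 75 = 937.5.

Deadweight loss = 937.5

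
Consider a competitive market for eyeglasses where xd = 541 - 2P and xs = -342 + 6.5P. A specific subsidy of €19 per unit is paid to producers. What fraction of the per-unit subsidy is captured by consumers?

Consumer share = 13/17

Pre-subsidy: 541 - 2P = -342 + 6.5P gives P* = 1766/17, x* = 5665/17.
With the subsidy, sellers receive Ps = Pb + 19 for each unit, where Pb is the price buyers pay.
Supply in terms of Pb becomes xs = -342 + 6.5(Pb + 19) = -218.5 + 6.5Pb. Setting this equal to demand: 541 - 2Pb = -218.5 + 6.5Pb, so Pb = 1519/17.
Sellers receive Ps = 1519/17 + 19 = 1842/17; x' = 541 − 2·(1519/17) = 6159/17.
Buyers' price falls by P* − Pb = 1766/17 − 1519/17 = 247/17; sellers' price rises by Ps − P* = 1842/17 − 1766/17 = 76/17.
So consumers capture (247/17)/19 = 13/17 of each unit of subsidy.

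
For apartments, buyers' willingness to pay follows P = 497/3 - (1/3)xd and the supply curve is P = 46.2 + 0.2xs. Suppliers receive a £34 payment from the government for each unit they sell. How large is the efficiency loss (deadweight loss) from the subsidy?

Deadweight loss = £1083.75

Pre-subsidy: 497/3 - (1/3)x = 46.2 + 0.2x gives x* = 224 and P* = 91.
With the subsidy, sellers receive Ps = Pb + 34 for each unit, where Pb is the price buyers pay.
On the curves, Pb = 497/3 - (1/3)x and Ps = 46.2 + 0.2x; the wedge Ps − Pb = 34 gives 46.2 + 0.2x − (497/3 - (1/3)x) = 34, so x' = 287.75.
Then Pb = 497/3 − (1/3)·287.75 = 69.75 and Ps = 46.2 + 0.2·287.75 = 103.75.
The subsidy expands output by 287.75 − 224 = 63.75 past the efficient level; on those units the gap between marginal cost and willingness to pay runs from 0 up to 34.
DWL = ½ × 34 × 63.75 = 1083.75.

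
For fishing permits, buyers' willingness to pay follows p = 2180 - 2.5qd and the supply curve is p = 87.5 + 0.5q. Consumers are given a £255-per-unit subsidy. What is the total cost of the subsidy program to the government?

Government cost = £199537.5

Pre-subsidy: 2180 - 2.5q = 87.5 + 0.5q gives q* = 697.5 and p* = 436.25.
With the rebate, buyers effectively pay pb = ps − 255, where ps is the price sellers receive.
On the curves, pb = 2180 - 2.5q and ps = 87.5 + 0.5q; the wedge ps − pb = 255 gives 87.5 + 0.5q − (2180 - 2.5q) = 255, so q' = 782.5.
Then pb = 2180 − 2.5·782.5 = 223.75 and ps = 87.5 + 0.5·782.5 = 478.75.
Government outlay = subsidy × quantity = 255 × 782.5 = 199537.5.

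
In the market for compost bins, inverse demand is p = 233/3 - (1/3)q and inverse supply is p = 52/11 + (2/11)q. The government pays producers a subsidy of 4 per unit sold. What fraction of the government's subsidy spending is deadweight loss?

DWL / government spending = 66/2539

Pre-subsidy: 233/3 - (1/3)q = 52/11 + (2/11)q gives q* = 2407/17 and p* = 518/17.
With the subsidy, sellers receive ps = pb + 4 for each unit, where pb is the price buyers pay.
On the curves, pb = 233/3 - (1/3)q and ps = 52/11 + (2/11)q; the wedge ps − pb = 4 gives 52/11 + (2/11)q − (233/3 - (1/3)q) = 4, so q' = 2539/17.
Then pb = 233/3 − (1/3)·(2539/17) = 474/17 and ps = 52/11 + (2/11)·(2539/17) = 542/17.
ΔCS = ½(2407/17 + 2539/17)(518/17 − 474/17) = 108812/289; ΔPS = ½(2407/17 + 2539/17)(542/17 − 518/17) = 59352/289.
Government spending = 4 × 2539/17 = 10156/17.
DWL = ½ × 4 × (2539/17 − 2407/17) = 264/17; fraction = (264/17) / (10156/17) = 66/2539.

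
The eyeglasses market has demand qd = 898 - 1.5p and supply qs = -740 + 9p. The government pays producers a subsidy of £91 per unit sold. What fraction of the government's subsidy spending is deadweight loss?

Pre-subsidy: 898 - 1.5p = -740 + 9p gives p* = 156, q* = 664.
With the subsidy, sellers receive ps = pb + 91 for each unit, where pb is the price buyers pay.
Supply in terms of pb becomes qs = -740 + 9(pb + 91) = 79 + 9pb. Setting this equal to demand: 898 - 1.5pb = 79 + 9pb, so pb = 78.
Sellers receive ps = 78 + 91 = 169; q' = 898 − 1.5·78 = 781.
ΔCS = ½(664 + 781)(156 − 78) = 56355; ΔPS = ½(664 + 781)(169 − 156) = 9392.5.
Government spending = 91 × 781 = 71071.
DWL = ½ × 91 × (781 − 664) = 5323.5; fraction = 5323.5 / 71071 = 117/1562.

DWL / government spending = 117/1562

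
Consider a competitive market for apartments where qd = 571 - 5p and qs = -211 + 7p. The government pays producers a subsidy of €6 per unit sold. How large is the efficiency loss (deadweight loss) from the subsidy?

Pre-subsidy: 571 - 5p = -211 + 7p gives p* = 391/6, q* = 1471/6.
With the subsidy, sellers receive ps = pb + 6 for each unit, where pb is the price buyers pay.
Supply in terms of pb becomes qs = -211 + 7(pb + 6) = -169 + 7pb. Setting this equal to demand: 571 - 5pb = -169 + 7pb, so pb = 185/3.
Sellers receive ps = 185/3 + 6 = 203/3; q' = 571 − 5·(185/3) = 788/3.
The subsidy expands output by 788/3 − 1471/6 = 17.5 past the efficient level; on those units the gap between marginal cost and willingness to pay runs from 0 up to 6.
DWL = ½ × 6 × 17.5 = 52.5.

Deadweight loss = €52.5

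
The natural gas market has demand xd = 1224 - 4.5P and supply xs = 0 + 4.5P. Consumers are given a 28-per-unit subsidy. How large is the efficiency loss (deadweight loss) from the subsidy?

Pre-subsidy: 1224 - 4.5P = 0 + 4.5P gives P* = 136, x* = 612.
With the rebate, buyers effectively pay Pb = Ps − 28, where Ps is the price sellers receive.
Demand in terms of Ps becomes xd = 1224 − 4.5(Ps − 28) = 1350 - 4.5Ps. Setting this equal to supply: 1350 - 4.5Ps = 0 + 4.5Ps, so Ps = 150.
Buyers pay Pb = 150 − 28 = 122; x' = 0 + 4.5·150 = 675.
The subsidy expands output by 675 − 612 = 63 past the efficient level; on those units the gap between marginal cost and willingness to pay runs from 0 up to 28.
DWL = ½ × 28 × 63 = 882.

Deadweight loss = 882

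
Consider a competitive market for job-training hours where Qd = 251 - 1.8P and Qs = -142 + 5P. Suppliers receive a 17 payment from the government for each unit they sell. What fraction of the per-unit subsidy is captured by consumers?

Consumer share = 25/34

Pre-subsidy: 251 - 1.8P = -142 + 5P gives P* = 1965/34, Q* = 4997/34.
With the subsidy, sellers receive Ps = Pb + 17 for each unit, where Pb is the price buyers pay.
Supply in terms of Pb becomes Qs = -142 + 5(Pb + 17) = -57 + 5Pb. Setting this equal to demand: 251 - 1.8Pb = -57 + 5Pb, so Pb = 770/17.
Sellers receive Ps = 770/17 + 17 = 1059/17; Q' = 251 − 1.8·(770/17) = 2881/17.
Buyers' price falls by P* − Pb = 1965/34 − 770/17 = 12.5; sellers' price rises by Ps − P* = 1059/17 − 1965/34 = 4.5.
So consumers capture 12.5/17 = 25/34 of each unit of subsidy.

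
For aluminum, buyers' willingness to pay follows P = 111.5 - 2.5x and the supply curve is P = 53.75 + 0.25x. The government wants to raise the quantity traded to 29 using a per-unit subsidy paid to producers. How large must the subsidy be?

At x = 29, from the demand curve buyers pay Pb = 111.5 − 2.5·29 = 39; from the supply curve sellers need Ps = 53.75 + 0.25·29 = 61.
The subsidy must fill the gap: s = Ps − Pb = 61 − 39 = 22.

Required subsidy s = 22 per unit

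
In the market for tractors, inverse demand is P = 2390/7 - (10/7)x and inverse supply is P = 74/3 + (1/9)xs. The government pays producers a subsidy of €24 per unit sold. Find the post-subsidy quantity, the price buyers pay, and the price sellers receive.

x' = 21468/97; buyers pay 2450/97; sellers receive 4778/97

Pre-subsidy: 2390/7 - (10/7)x = 74/3 + (1/9)x gives x* = 19956/97 and P* = 4610/97.
With the subsidy, sellers receive Ps = Pb + 24 for each unit, where Pb is the price buyers pay.
On the curves, Pb = 2390/7 - (10/7)x and Ps = 74/3 + (1/9)x; the wedge Ps − Pb = 24 gives 74/3 + (1/9)x − (2390/7 - (10/7)x) = 24, so x' = 21468/97.
Then Pb = 2390/7 − (10/7)·(21468/97) = 2450/97 and Ps = 74/3 + (1/9)·(21468/97) = 4778/97.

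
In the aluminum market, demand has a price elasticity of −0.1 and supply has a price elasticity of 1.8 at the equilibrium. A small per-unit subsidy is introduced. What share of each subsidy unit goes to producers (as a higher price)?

For a small subsidy around the equilibrium, the benefit split depends on the relative slopes, which at a point are proportional to the elasticities.
Buyer share = εs/(εs + |εd|) = 1.8/(1.8 + 0.1) = 18/19; seller share = |εd|/(εs + |εd|) = 1/19.
So producers capture 1/19 of the subsidy.

Producer share = 1/19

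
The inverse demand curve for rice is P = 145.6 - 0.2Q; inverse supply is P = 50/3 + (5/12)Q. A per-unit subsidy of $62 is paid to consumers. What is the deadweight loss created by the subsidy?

Pre-subsidy: 145.6 - 0.2Q = 50/3 + (5/12)Q gives Q* = 7736/37 and P* = 3840/37.
With the rebate, buyers effectively pay Pb = Ps − 62, where Ps is the price sellers receive.
On the curves, Pb = 145.6 - 0.2Q and Ps = 50/3 + (5/12)Q; the wedge Ps − Pb = 62 gives 50/3 + (5/12)Q − (145.6 - 0.2Q) = 62, so Q' = 11456/37.
Then Pb = 145.6 − 0.2·(11456/37) = 3096/37 and Ps = 50/3 + (5/12)·(11456/37) = 5390/37.
The subsidy expands output by 11456/37 − 7736/37 = 3720/37 past the efficient level; on those units the gap between marginal cost and willingness to pay runs from 0 up to 62.
DWL = ½ × 62 × 3720/37 = 115320/37.

Deadweight loss = 115320/37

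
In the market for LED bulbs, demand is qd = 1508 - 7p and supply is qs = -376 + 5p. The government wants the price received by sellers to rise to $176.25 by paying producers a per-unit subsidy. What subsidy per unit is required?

Required subsidy s = $33 per unit

At a seller price of 176.25, quantity supplied is -376 + 5·176.25 = 505.25.
Buyers absorb 505.25 only when they pay pb with 1508 − 7·pb = 505.25, i.e. pb = 143.25.
s = ps − pb = 176.25 − 143.25 = 33.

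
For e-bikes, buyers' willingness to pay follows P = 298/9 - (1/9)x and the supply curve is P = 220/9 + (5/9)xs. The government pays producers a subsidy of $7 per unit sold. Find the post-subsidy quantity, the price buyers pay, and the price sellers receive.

Pre-subsidy: 298/9 - (1/9)x = 220/9 + (5/9)x gives x* = 13 and P* = 95/3.
With the subsidy, sellers receive Ps = Pb + 7 for each unit, where Pb is the price buyers pay.
On the curves, Pb = 298/9 - (1/9)x and Ps = 220/9 + (5/9)x; the wedge Ps − Pb = 7 gives 220/9 + (5/9)x − (298/9 - (1/9)x) = 7, so x' = 23.5.
Then Pb = 298/9 − (1/9)·23.5 = 30.5 and Ps = 220/9 + (5/9)·23.5 = 37.5.

x' = 23.5; buyers pay $30.5; sellers receive $37.5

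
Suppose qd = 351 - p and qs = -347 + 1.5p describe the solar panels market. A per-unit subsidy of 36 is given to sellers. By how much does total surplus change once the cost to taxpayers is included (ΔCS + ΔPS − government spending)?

Net change in total surplus = -388.8

Pre-subsidy: 351 - p = -347 + 1.5p gives p* = 279.2, q* = 71.8.
With the subsidy, sellers receive ps = pb + 36 for each unit, where pb is the price buyers pay.
Supply in terms of pb becomes qs = -347 + 1.5(pb + 36) = -293 + 1.5pb. Setting this equal to demand: 351 - pb = -293 + 1.5pb, so pb = 257.6.
Sellers receive ps = 257.6 + 36 = 293.6; q' = 351 − 1·257.6 = 93.4.
ΔCS = ½(71.8 + 93.4)(279.2 − 257.6) = 1784.16; ΔPS = ½(71.8 + 93.4)(293.6 − 279.2) = 1189.44.
Government spending = 36 × 93.4 = 3362.4.
Net change = 1784.16 + 1189.44 − 3362.4 = -388.8. The loss equals the DWL triangle ½·36·21.6.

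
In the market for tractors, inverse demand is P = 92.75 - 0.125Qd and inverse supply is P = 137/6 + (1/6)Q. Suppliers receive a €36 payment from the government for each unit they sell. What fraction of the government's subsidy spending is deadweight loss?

Pre-subsidy: 92.75 - 0.125Q = 137/6 + (1/6)Q gives Q* = 1678/7 and P* = 879/14.
With the subsidy, sellers receive Ps = Pb + 36 for each unit, where Pb is the price buyers pay.
On the curves, Pb = 92.75 - 0.125Q and Ps = 137/6 + (1/6)Q; the wedge Ps − Pb = 36 gives 137/6 + (1/6)Q − (92.75 - 0.125Q) = 36, so Q' = 2542/7.
Then Pb = 92.75 − 0.125·(2542/7) = 663/14 and Ps = 137/6 + (1/6)·(2542/7) = 1167/14.
ΔCS = ½(1678/7 + 2542/7)(879/14 − 663/14) = 227880/49; ΔPS = ½(1678/7 + 2542/7)(1167/14 − 879/14) = 303840/49.
Government spending = 36 × 2542/7 = 91512/7.
DWL = ½ × 36 × (2542/7 − 1678/7) = 15552/7; fraction = (15552/7) / (91512/7) = 216/1271.

DWL / government spending = 216/1271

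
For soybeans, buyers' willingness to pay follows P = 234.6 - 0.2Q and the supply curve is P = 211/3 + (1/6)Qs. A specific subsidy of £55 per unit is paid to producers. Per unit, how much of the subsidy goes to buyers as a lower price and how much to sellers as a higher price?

Buyers gain £30 per unit; sellers gain £25 per unit

Pre-subsidy: 234.6 - 0.2Q = 211/3 + (1/6)Q gives Q* = 448 and P* = 145.
With the subsidy, sellers receive Ps = Pb + 55 for each unit, where Pb is the price buyers pay.
On the curves, Pb = 234.6 - 0.2Q and Ps = 211/3 + (1/6)Q; the wedge Ps − Pb = 55 gives 211/3 + (1/6)Q − (234.6 - 0.2Q) = 55, so Q' = 598.
Then Pb = 234.6 − 0.2·598 = 115 and Ps = 211/3 + (1/6)·598 = 170.
Buyers' price falls by P* − Pb = 145 − 115 = 30; sellers' price rises by Ps − P* = 170 − 145 = 25.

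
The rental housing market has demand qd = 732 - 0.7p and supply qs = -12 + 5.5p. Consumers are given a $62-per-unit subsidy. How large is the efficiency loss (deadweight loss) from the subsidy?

Pre-subsidy: 732 - 0.7p = -12 + 5.5p gives p* = 120, q* = 648.
With the rebate, buyers effectively pay pb = ps − 62, where ps is the price sellers receive.
Demand in terms of ps becomes qd = 732 − 0.7(ps − 62) = 775.4 - 0.7ps. Setting this equal to supply: 775.4 - 0.7ps = -12 + 5.5ps, so ps = 127.
Buyers pay pb = 127 − 62 = 65; q' = -12 + 5.5·127 = 686.5.
The subsidy expands output by 686.5 − 648 = 38.5 past the efficient level; on those units the gap between marginal cost and willingness to pay runs from 0 up to 62.
DWL = ½ × 62 × 38.5 = 1193.5.

Deadweight loss = $1193.5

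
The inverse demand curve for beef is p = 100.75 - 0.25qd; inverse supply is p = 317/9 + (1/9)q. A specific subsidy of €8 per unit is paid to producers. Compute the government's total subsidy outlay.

Government cost = 21176/13

Pre-subsidy: 100.75 - 0.25q = 317/9 + (1/9)q gives q* = 2359/13 and p* = 720/13.
With the subsidy, sellers receive ps = pb + 8 for each unit, where pb is the price buyers pay.
On the curves, pb = 100.75 - 0.25q and ps = 317/9 + (1/9)q; the wedge ps − pb = 8 gives 317/9 + (1/9)q − (100.75 - 0.25q) = 8, so q' = 2647/13.
Then pb = 100.75 − 0.25·(2647/13) = 648/13 and ps = 317/9 + (1/9)·(2647/13) = 752/13.
Government outlay = subsidy × quantity = 8 × 2647/13 = 21176/13.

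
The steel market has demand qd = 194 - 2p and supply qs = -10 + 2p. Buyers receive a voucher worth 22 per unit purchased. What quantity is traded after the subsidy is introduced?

q' = 114

Pre-subsidy: 194 - 2p = -10 + 2p gives p* = 51, q* = 92.
With the rebate, buyers effectively pay pb = ps − 22, where ps is the price sellers receive.
Demand in terms of ps becomes qd = 194 − 2(ps − 22) = 238 - 2ps. Setting this equal to supply: 238 - 2ps = -10 + 2ps, so ps = 62.
Buyers pay pb = 62 − 22 = 40; q' = -10 + 2·62 = 114.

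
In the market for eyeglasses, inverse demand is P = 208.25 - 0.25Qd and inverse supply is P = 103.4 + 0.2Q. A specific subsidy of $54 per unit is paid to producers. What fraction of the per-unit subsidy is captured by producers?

Producer share = 4/9

Pre-subsidy: 208.25 - 0.25Q = 103.4 + 0.2Q gives Q* = 233 and P* = 150.
With the subsidy, sellers receive Ps = Pb + 54 for each unit, where Pb is the price buyers pay.
On the curves, Pb = 208.25 - 0.25Q and Ps = 103.4 + 0.2Q; the wedge Ps − Pb = 54 gives 103.4 + 0.2Q − (208.25 - 0.25Q) = 54, so Q' = 353.
Then Pb = 208.25 − 0.25·353 = 120 and Ps = 103.4 + 0.2·353 = 174.
Buyers' price falls by P* − Pb = 150 − 120 = 30; sellers' price rises by Ps − P* = 174 − 150 = 24.
So producers capture 24/54 = 4/9 of each unit of subsidy.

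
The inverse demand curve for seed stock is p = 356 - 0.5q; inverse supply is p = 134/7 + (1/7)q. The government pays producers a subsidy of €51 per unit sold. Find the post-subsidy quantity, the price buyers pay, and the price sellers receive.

Pre-subsidy: 356 - 0.5q = 134/7 + (1/7)q gives q* = 524 and p* = 94.
With the subsidy, sellers receive ps = pb + 51 for each unit, where pb is the price buyers pay.
On the curves, pb = 356 - 0.5q and ps = 134/7 + (1/7)q; the wedge ps − pb = 51 gives 134/7 + (1/7)q − (356 - 0.5q) = 51, so q' = 1810/3.
Then pb = 356 − 0.5·(1810/3) = 163/3 and ps = 134/7 + (1/7)·(1810/3) = 316/3.

q' = 1810/3; buyers pay 163/3; sellers receive 316/3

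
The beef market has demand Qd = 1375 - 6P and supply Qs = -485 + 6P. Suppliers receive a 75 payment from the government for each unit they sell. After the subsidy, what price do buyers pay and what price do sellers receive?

Buyers pay 117.5; sellers receive 192.5

Pre-subsidy: 1375 - 6P = -485 + 6P gives P* = 155, Q* = 445.
With the subsidy, sellers receive Ps = Pb + 75 for each unit, where Pb is the price buyers pay.
Supply in terms of Pb becomes Qs = -485 + 6(Pb + 75) = -35 + 6Pb. Setting this equal to demand: 1375 - 6Pb = -35 + 6Pb, so Pb = 117.5.
Sellers receive Ps = 117.5 + 75 = 192.5; Q' = 1375 − 6·117.5 = 670.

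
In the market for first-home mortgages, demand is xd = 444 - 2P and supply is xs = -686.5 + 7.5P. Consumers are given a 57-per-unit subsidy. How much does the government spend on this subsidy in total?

Pre-subsidy: 444 - 2P = -686.5 + 7.5P gives P* = 119, x* = 206.
With the rebate, buyers effectively pay Pb = Ps − 57, where Ps is the price sellers receive.
Demand in terms of Ps becomes xd = 444 − 2(Ps − 57) = 558 - 2Ps. Setting this equal to supply: 558 - 2Ps = -686.5 + 7.5Ps, so Ps = 131.
Buyers pay Pb = 131 − 57 = 74; x' = -686.5 + 7.5·131 = 296.
Government outlay = subsidy × quantity = 57 × 296 = 16872.

Government cost = 16872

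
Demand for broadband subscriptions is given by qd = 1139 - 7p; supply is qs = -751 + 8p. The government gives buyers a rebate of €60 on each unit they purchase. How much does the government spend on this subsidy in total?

Government cost = €28860

Pre-subsidy: 1139 - 7p = -751 + 8p gives p* = 126, q* = 257.
With the rebate, buyers effectively pay pb = ps − 60, where ps is the price sellers receive.
Demand in terms of ps becomes qd = 1139 − 7(ps − 60) = 1559 - 7ps. Setting this equal to supply: 1559 - 7ps = -751 + 8ps, so ps = 154.
Buyers pay pb = 154 − 60 = 94; q' = -751 + 8·154 = 481.
Government outlay = subsidy × quantity = 60 × 481 = 28860.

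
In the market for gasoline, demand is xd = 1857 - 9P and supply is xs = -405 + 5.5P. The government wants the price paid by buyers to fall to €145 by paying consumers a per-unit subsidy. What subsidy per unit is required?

Required subsidy s = €29 per unit

At a buyer price of 145, quantity demanded is 1857 − 9·145 = 552.
Sellers supply 552 only when they receive Ps with -405 + 5.5·Ps = 552, i.e. Ps = 174.
s = Ps − Pb = 174 − 145 = 29.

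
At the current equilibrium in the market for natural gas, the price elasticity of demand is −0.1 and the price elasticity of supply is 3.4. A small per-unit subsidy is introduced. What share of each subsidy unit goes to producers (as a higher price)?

For a small subsidy around the equilibrium, the benefit split depends on the relative slopes, which at a point are proportional to the elasticities.
Buyer share = εs/(εs + |εd|) = 3.4/(3.4 + 0.1) = 34/35; seller share = |εd|/(εs + |εd|) = 1/35.
So producers capture 1/35 of the subsidy.

Producer share = 1/35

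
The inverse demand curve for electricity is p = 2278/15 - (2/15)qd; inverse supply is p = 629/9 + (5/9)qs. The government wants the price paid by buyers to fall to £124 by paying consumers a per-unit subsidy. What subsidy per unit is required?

At a buyer price of 124, quantity demanded is 1139 − 7.5·124 = 209.
Sellers supply 209 only when they receive ps = 629/9 + (5/9)·209 = 186.
s = ps − pb = 186 − 124 = 62.

Required subsidy s = £62 per unit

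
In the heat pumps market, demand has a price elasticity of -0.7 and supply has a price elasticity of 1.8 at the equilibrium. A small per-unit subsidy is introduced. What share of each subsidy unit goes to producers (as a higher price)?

Producer share = 0.28

For a small subsidy around the equilibrium, the benefit split depends on the relative slopes, which at a point are proportional to the elasticities.
Buyer share = εs/(εs + |εd|) = 1.8/(1.8 + 0.7) = 0.72; seller share = |εd|/(εs + |εd|) = 0.28.
So producers capture 0.28 of the subsidy.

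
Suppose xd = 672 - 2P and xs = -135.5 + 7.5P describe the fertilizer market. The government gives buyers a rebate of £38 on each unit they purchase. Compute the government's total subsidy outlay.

Pre-subsidy: 672 - 2P = -135.5 + 7.5P gives P* = 85, x* = 502.
With the rebate, buyers effectively pay Pb = Ps − 38, where Ps is the price sellers receive.
Demand in terms of Ps becomes xd = 672 − 2(Ps − 38) = 748 - 2Ps. Setting this equal to supply: 748 - 2Ps = -135.5 + 7.5Ps, so Ps = 93.
Buyers pay Pb = 93 − 38 = 55; x' = -135.5 + 7.5·93 = 562.
Government outlay = subsidy × quantity = 38 × 562 = 21356.

Government cost = £21356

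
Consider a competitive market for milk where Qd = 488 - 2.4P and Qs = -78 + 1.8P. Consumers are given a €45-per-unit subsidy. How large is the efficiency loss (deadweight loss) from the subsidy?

Deadweight loss = 7290/7

Pre-subsidy: 488 - 2.4P = -78 + 1.8P gives P* = 2830/21, Q* = 1152/7.
With the rebate, buyers effectively pay Pb = Ps − 45, where Ps is the price sellers receive.
Demand in terms of Ps becomes Qd = 488 − 2.4(Ps − 45) = 596 - 2.4Ps. Setting this equal to supply: 596 - 2.4Ps = -78 + 1.8Ps, so Ps = 3370/21.
Buyers pay Pb = 3370/21 − 45 = 2425/21; Q' = -78 + 1.8·(3370/21) = 1476/7.
The subsidy expands output by 1476/7 − 1152/7 = 324/7 past the efficient level; on those units the gap between marginal cost and willingness to pay runs from 0 up to 45.
DWL = ½ × 45 × 324/7 = 7290/7.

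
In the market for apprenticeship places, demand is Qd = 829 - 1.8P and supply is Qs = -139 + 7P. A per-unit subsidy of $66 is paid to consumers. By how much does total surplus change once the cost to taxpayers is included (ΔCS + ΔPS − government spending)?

Pre-subsidy: 829 - 1.8P = -139 + 7P gives P* = 110, Q* = 631.
With the rebate, buyers effectively pay Pb = Ps − 66, where Ps is the price sellers receive.
Demand in terms of Ps becomes Qd = 829 − 1.8(Ps − 66) = 947.8 - 1.8Ps. Setting this equal to supply: 947.8 - 1.8Ps = -139 + 7Ps, so Ps = 123.5.
Buyers pay Pb = 123.5 − 66 = 57.5; Q' = -139 + 7·123.5 = 725.5.
ΔCS = ½(631 + 725.5)(110 − 57.5) = 35608.125; ΔPS = ½(631 + 725.5)(123.5 − 110) = 9156.375.
Government spending = 66 × 725.5 = 47883.
Net change = 35608.125 + 9156.375 − 47883 = -3118.5. The loss equals the DWL triangle ½·66·94.5.

Net change in total surplus = -$3118.5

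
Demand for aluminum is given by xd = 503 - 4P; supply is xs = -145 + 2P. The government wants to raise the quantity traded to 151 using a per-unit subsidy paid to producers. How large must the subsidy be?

At x = 151, invert demand for the buyer price: Pb = (503 − 151)/4 = 88; invert supply for the seller price: Ps = (151 − (-145))/2 = 148.
The subsidy must fill the gap: s = Ps − Pb = 148 − 88 = 60.

Required subsidy s = 60 per unit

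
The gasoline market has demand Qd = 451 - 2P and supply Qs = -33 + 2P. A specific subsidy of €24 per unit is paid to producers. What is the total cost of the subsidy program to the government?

Pre-subsidy: 451 - 2P = -33 + 2P gives P* = 121, Q* = 209.
With the subsidy, sellers receive Ps = Pb + 24 for each unit, where Pb is the price buyers pay.
Supply in terms of Pb becomes Qs = -33 + 2(Pb + 24) = 15 + 2Pb. Setting this equal to demand: 451 - 2Pb = 15 + 2Pb, so Pb = 109.
Sellers receive Ps = 109 + 24 = 133; Q' = 451 − 2·109 = 233.
Government outlay = subsidy × quantity = 24 × 233 = 5592.

Government cost = €5592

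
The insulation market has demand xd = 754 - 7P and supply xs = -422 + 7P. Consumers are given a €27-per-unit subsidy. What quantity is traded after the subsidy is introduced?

x' = 260.5

Pre-subsidy: 754 - 7P = -422 + 7P gives P* = 84, x* = 166.
With the rebate, buyers effectively pay Pb = Ps − 27, where Ps is the price sellers receive.
Demand in terms of Ps becomes xd = 754 − 7(Ps − 27) = 943 - 7Ps. Setting this equal to supply: 943 - 7Ps = -422 + 7Ps, so Ps = 97.5.
Buyers pay Pb = 97.5 − 27 = 70.5; x' = -422 + 7·97.5 = 260.5.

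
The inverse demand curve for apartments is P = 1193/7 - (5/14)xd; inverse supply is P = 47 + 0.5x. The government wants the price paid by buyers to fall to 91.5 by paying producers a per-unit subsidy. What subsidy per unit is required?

Required subsidy s = 66 per unit

At a buyer price of 91.5, quantity demanded is 477.2 − 2.8·91.5 = 221.
Sellers supply 221 only when they receive Ps = 47 + 0.5·221 = 157.5.
s = Ps − Pb = 157.5 − 91.5 = 66.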